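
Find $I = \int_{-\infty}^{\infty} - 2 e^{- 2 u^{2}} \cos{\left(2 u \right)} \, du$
$- \frac{\sqrt{2} \sqrt{\pi}}{e^{\frac{1}{2}}}$

Treat the cosine frequency as a parameter and define $I(b) = \int_{-\infty}^{\infty} - 2 e^{- 2 u^{2}} \cos{\left(b u \right)} \, du$.

Differentiating under the integral sign,
$$I'(b) = \int_{-\infty}^{\infty} 2 u e^{- 2 u^{2}} \sin{\left(b u \right)} \, du.$$

Integrate $\int_{-\infty}^{\infty} u \sin(b u)\, e^{- 2 u^{2}}\, du$ by parts with $w = \sin(b u)$ and $dv = u\, e^{- 2 u^{2}}\, du$, giving $v = - \frac{e^{- 2 u^{2}}}{4}$. The boundary term vanishes and
$$\int_{-\infty}^{\infty} u \sin(b u)\, e^{- 2 u^{2}}\, du = \frac{b}{4} \int_{-\infty}^{\infty} \cos(b u)\, e^{- 2 u^{2}}\, du,$$
so $I'(b) = - \frac{b}{4}\, I(b)$.

This is a separable first-order ODE; solving with the initial condition $I(0) = \int_{-\infty}^{\infty} - 2 e^{- 2 u^{2}}\,du = - \sqrt{2} \sqrt{\pi}$ gives
$$I(b) = - \sqrt{2} \sqrt{\pi} e^{- \frac{b^{2}}{8}}.$$

Setting $b = 2$:
$$I = - \frac{\sqrt{2} \sqrt{\pi}}{e^{\frac{1}{2}}}.$$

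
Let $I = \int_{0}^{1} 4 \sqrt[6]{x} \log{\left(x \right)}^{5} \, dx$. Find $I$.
$- \frac{22394880}{117649}$

Consider the simpler parametrised integral
$$J(a) = \int_{0}^{1} 4 x^{a} \, dx = \frac{4}{a + 1}.$$

Differentiating under the integral sign brings down a factor of $\ln x$:
$$\frac{dJ}{da} = \int_{0}^{1} 4 x^{a} \log{\left(x \right)} \, dx = - \frac{4}{\left(a + 1\right)^{2}}.$$

Repeating $5$ times in total — each differentiation brings down another $\ln x$ — gives
$$\frac{d^{5}J}{da^{5}} = \int_{0}^{1} 4 x^{a} \log{\left(x \right)}^{5} \, dx = - \frac{480}{\left(a + 1\right)^{6}},$$
and the integrand here is exactly the target integrand, so $I = - \frac{480}{\left(a + 1\right)^{6}}$.

Setting $a = \frac{1}{6}$:
$$I = - \frac{22394880}{117649}.$$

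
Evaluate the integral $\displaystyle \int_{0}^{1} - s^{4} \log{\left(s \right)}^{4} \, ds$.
$- \frac{24}{3125}$

Begin with the known integral
$$J(a) = \int_{0}^{1} - s^{a} \, ds = - \frac{1}{a + 1}.$$

Differentiating under the integral sign brings down a factor of $\ln s$:
$$\frac{dJ}{da} = \int_{0}^{1} - s^{a} \log{\left(s \right)} \, ds = \frac{1}{\left(a + 1\right)^{2}}.$$

Repeating $4$ times in total — each differentiation brings down another $\ln s$ — gives
$$\frac{d^{4}J}{da^{4}} = \int_{0}^{1} - s^{a} \log{\left(s \right)}^{4} \, ds = - \frac{24}{\left(a + 1\right)^{5}},$$
and the integrand here is exactly the target integrand, so $I = - \frac{24}{\left(a + 1\right)^{5}}$.

Setting $a = 4$:
$$I = - \frac{24}{3125}.$$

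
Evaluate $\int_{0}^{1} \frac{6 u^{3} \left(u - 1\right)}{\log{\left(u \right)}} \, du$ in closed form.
$\log{\left(\frac{15625}{4096} \right)}$

Introduce a parameter $a$ in the exponent: let $I(a) = \int_{0}^{1} \frac{6 \left(u^{4} - u^{a}\right)}{\log{\left(u \right)}} \, du$.

Since $\dfrac{\partial}{\partial a}\,u^{a} = u^{a} \ln u$, the $\ln u$ in the denominator cancels and
$$\frac{dI}{da} = \int_{0}^{1} -6 u^{a} \, du = -6 \left[\frac{u^{a+1}}{a+1}\right]_0^1 = - \frac{6}{a + 1}.$$

Integrating with respect to $a$ gives $I(a) = \log{\left(\frac{15625}{\left(a + 1\right)^{6}} \right)} + C$.

At $a = 4$ the integrand is identically $0$, so $I(4) = 0$. The closed form gives $0$, hence $C = 0$.

Setting $a = 3$:
$$I = \log{\left(\frac{15625}{4096} \right)}.$$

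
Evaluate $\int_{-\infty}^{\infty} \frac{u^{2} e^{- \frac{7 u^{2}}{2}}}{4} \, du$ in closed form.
$\frac{\sqrt{14} \sqrt{\pi}}{196}$

Begin with the known integral
$$J(a) = \int_{-\infty}^{\infty} \frac{e^{- a u^{2}}}{4} \, du = \frac{\sqrt{\pi}}{4 \sqrt{a}}.$$

Differentiating under the integral sign brings down a factor of $(-u^2)$:
$$\frac{dJ}{da} = \int_{-\infty}^{\infty} - \frac{u^{2} e^{- a u^{2}}}{4} \, du = - \frac{\sqrt{\pi}}{8 a^{\frac{3}{2}}}.$$

The integral on the left is $-I$, so $I = \frac{\sqrt{\pi}}{8 a^{\frac{3}{2}}}$.

Setting $a = \frac{7}{2}$:
$$I = \frac{\sqrt{14} \sqrt{\pi}}{196}.$$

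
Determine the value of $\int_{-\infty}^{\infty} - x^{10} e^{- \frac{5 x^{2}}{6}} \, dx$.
$- \frac{45927 \sqrt{30} \sqrt{\pi}}{3125}$

Consider the simpler parametrised integral
$$J(a) = \int_{-\infty}^{\infty} - e^{- a x^{2}} \, dx = - \frac{\sqrt{\pi}}{\sqrt{a}}.$$

Differentiating under the integral sign brings down a factor of $(-x^2)$:
$$\frac{dJ}{da} = \int_{-\infty}^{\infty} x^{2} e^{- a x^{2}} \, dx = \frac{\sqrt{\pi}}{2 a^{\frac{3}{2}}}.$$

Repeating $5$ times in total — each differentiation brings down another $(-x^2)$ — gives
$$\frac{d^{5}J}{da^{5}} = \int_{-\infty}^{\infty} x^{10} e^{- a x^{2}} \, dx = \frac{945 \sqrt{\pi}}{32 a^{\frac{11}{2}}},$$
and the integrand here is $(-1)^{5}$ times the target integrand, so $I = (-1)^{5}\,\frac{d^{5}J}{da^{5}} = - \frac{945 \sqrt{\pi}}{32 a^{\frac{11}{2}}}$.

Setting $a = \frac{5}{6}$:
$$I = - \frac{45927 \sqrt{30} \sqrt{\pi}}{3125}.$$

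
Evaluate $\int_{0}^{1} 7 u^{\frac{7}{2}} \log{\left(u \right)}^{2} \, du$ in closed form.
$\frac{112}{729}$

Consider the simpler parametrised integral
$$J(a) = \int_{0}^{1} 7 u^{a} \, du = \frac{7}{a + 1}.$$

Differentiating under the integral sign brings down a factor of $\ln u$:
$$\frac{dJ}{da} = \int_{0}^{1} 7 u^{a} \log{\left(u \right)} \, du = - \frac{7}{\left(a + 1\right)^{2}}.$$

Repeating twice in total — each differentiation brings down another $\ln u$ — gives
$$\frac{d^{2}J}{da^{2}} = \int_{0}^{1} 7 u^{a} \log{\left(u \right)}^{2} \, du = \frac{14}{\left(a + 1\right)^{3}},$$
and the integrand here is exactly the target integrand, so $I = \frac{14}{\left(a + 1\right)^{3}}$.

Setting $a = \frac{7}{2}$:
$$I = \frac{112}{729}.$$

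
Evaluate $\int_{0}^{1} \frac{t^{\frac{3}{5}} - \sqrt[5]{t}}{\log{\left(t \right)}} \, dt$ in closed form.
$- \log{\left(\frac{3}{4} \right)}$

Introduce a parameter $a$ in the exponent: let $I(a) = \int_{0}^{1} \frac{t^{\frac{3}{5}} - t^{a}}{\log{\left(t \right)}} \, dt$.

Since $\dfrac{\partial}{\partial a}\,t^{a} = t^{a} \ln t$, the $\ln t$ in the denominator cancels and
$$\frac{dI}{da} = \int_{0}^{1} -1 t^{a} \, dt = -1 \left[\frac{t^{a+1}}{a+1}\right]_0^1 = - \frac{1}{a + 1}.$$

Integrating with respect to $a$ gives $I(a) = - \log{\left(\frac{5 a}{8} + \frac{5}{8} \right)} + C$.

At $a = \frac{3}{5}$ the integrand is identically $0$, so $I(\frac{3}{5}) = 0$. The closed form gives $0$, hence $C = 0$.

Setting $a = \frac{1}{5}$:
$$I = - \log{\left(\frac{3}{4} \right)}.$$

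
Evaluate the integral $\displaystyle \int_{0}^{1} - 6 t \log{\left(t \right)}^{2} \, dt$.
$- \frac{3}{2}$

Consider the simpler parametrised integral
$$J(a) = \int_{0}^{1} - 6 t^{a} \, dt = - \frac{6}{a + 1}.$$

Differentiating under the integral sign brings down a factor of $\ln t$:
$$\frac{dJ}{da} = \int_{0}^{1} - 6 t^{a} \log{\left(t \right)} \, dt = \frac{6}{\left(a + 1\right)^{2}}.$$

Repeating twice in total — each differentiation brings down another $\ln t$ — gives
$$\frac{d^{2}J}{da^{2}} = \int_{0}^{1} - 6 t^{a} \log{\left(t \right)}^{2} \, dt = - \frac{12}{\left(a + 1\right)^{3}},$$
and the integrand here is exactly the target integrand, so $I = - \frac{12}{\left(a + 1\right)^{3}}$.

Setting $a = 1$:
$$I = - \frac{3}{2}.$$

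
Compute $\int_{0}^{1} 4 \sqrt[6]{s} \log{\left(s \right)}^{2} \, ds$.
$\frac{1728}{343}$

Start from the elementary integral
$$J(a) = \int_{0}^{1} 4 s^{a} \, ds = \frac{4}{a + 1}.$$

Differentiating under the integral sign brings down a factor of $\ln s$:
$$\frac{dJ}{da} = \int_{0}^{1} 4 s^{a} \log{\left(s \right)} \, ds = - \frac{4}{\left(a + 1\right)^{2}}.$$

Repeating twice in total — each differentiation brings down another $\ln s$ — gives
$$\frac{d^{2}J}{da^{2}} = \int_{0}^{1} 4 s^{a} \log{\left(s \right)}^{2} \, ds = \frac{8}{\left(a + 1\right)^{3}},$$
and the integrand here is exactly the target integrand, so $I = \frac{8}{\left(a + 1\right)^{3}}$.

Setting $a = \frac{1}{6}$:
$$I = \frac{1728}{343}.$$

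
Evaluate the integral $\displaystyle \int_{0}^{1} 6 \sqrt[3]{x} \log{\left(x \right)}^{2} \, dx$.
$\frac{81}{16}$

Consider the simpler parametrised integral
$$J(a) = \int_{0}^{1} 6 x^{a} \, dx = \frac{6}{a + 1}.$$

Differentiating under the integral sign brings down a factor of $\ln x$:
$$\frac{dJ}{da} = \int_{0}^{1} 6 x^{a} \log{\left(x \right)} \, dx = - \frac{6}{\left(a + 1\right)^{2}}.$$

Repeating twice in total — each differentiation brings down another $\ln x$ — gives
$$\frac{d^{2}J}{da^{2}} = \int_{0}^{1} 6 x^{a} \log{\left(x \right)}^{2} \, dx = \frac{12}{\left(a + 1\right)^{3}},$$
and the integrand here is exactly the target integrand, so $I = \frac{12}{\left(a + 1\right)^{3}}$.

Setting $a = \frac{1}{3}$:
$$I = \frac{81}{16}.$$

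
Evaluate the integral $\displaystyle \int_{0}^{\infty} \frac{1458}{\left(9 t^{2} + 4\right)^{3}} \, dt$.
$\frac{729 \pi}{256}$

Recall the elementary integral
$$J(a) = \int_{0}^{\infty} \frac{2}{a^{2} + t^{2}} \, dt = \frac{\pi}{a}.$$

Differentiating under the integral sign with respect to $a$,
$$\frac{dJ}{da} = \int_{0}^{\infty} - \frac{4 a}{\left(a^{2} + t^{2}\right)^{2}} \, dt = - \frac{\pi}{a^{2}},$$
so $\int_{0}^{\infty} \frac{2}{\left(a^{2} + t^{2}\right)^{2}} \, dt = \frac{\pi}{2 a^{3}}$.

Repeating — each differentiation of $1/(t^2+a^2)^j$ produces $-2ja/(t^2+a^2)^{j+1}$ — and dividing through by $-2ja$ at each step yields, after $2$ differentiations in total,
$$\int_{0}^{\infty} \frac{2}{\left(a^{2} + t^{2}\right)^{3}} \, dt = \frac{3 \pi}{8 a^{5}}.$$

Setting $a = \frac{2}{3}$:
$$I = \frac{729 \pi}{256}.$$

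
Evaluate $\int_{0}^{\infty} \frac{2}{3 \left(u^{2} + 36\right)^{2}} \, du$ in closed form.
$\frac{\pi}{1296}$

Start from the standard arctangent integral
$$J(a) = \int_{0}^{\infty} \frac{2}{3 \left(a^{2} + u^{2}\right)} \, du = \frac{\pi}{3 a}.$$

Differentiating under the integral sign with respect to $a$,
$$\frac{dJ}{da} = \int_{0}^{\infty} - \frac{4 a}{3 \left(a^{2} + u^{2}\right)^{2}} \, du = - \frac{\pi}{3 a^{2}},$$
so $\int_{0}^{\infty} \frac{2}{3 \left(a^{2} + u^{2}\right)^{2}} \, du = \frac{\pi}{6 a^{3}}$.

Setting $a = 6$:
$$I = \frac{\pi}{1296}.$$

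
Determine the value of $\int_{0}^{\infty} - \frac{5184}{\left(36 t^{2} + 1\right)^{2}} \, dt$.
$- 216 \pi$

Recall the elementary integral
$$J(a) = \int_{0}^{\infty} - \frac{4}{a^{2} + t^{2}} \, dt = - \frac{2 \pi}{a}.$$

Differentiating under the integral sign with respect to $a$,
$$\frac{dJ}{da} = \int_{0}^{\infty} \frac{8 a}{\left(a^{2} + t^{2}\right)^{2}} \, dt = \frac{2 \pi}{a^{2}},$$
so $\int_{0}^{\infty} - \frac{4}{\left(a^{2} + t^{2}\right)^{2}} \, dt = - \frac{\pi}{a^{3}}$.

Setting $a = \frac{1}{6}$:
$$I = - 216 \pi.$$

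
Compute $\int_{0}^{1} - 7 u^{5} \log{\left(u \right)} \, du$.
$\frac{7}{36}$

Begin with the known integral
$$J(a) = \int_{0}^{1} - 7 u^{a} \, du = - \frac{7}{a + 1}.$$

Differentiating under the integral sign brings down a factor of $\ln u$:
$$\frac{dJ}{da} = \int_{0}^{1} - 7 u^{a} \log{\left(u \right)} \, du = \frac{7}{\left(a + 1\right)^{2}}.$$

The integral on the left is $I$, so $I = \frac{7}{\left(a + 1\right)^{2}}$.

Setting $a = 5$:
$$I = \frac{7}{36}.$$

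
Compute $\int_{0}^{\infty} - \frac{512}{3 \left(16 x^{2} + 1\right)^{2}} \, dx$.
$- \frac{32 \pi}{3}$

Start from the standard arctangent integral
$$J(a) = \int_{0}^{\infty} - \frac{2}{3 \left(a^{2} + x^{2}\right)} \, dx = - \frac{\pi}{3 a}.$$

Differentiating under the integral sign with respect to $a$,
$$\frac{dJ}{da} = \int_{0}^{\infty} \frac{4 a}{3 \left(a^{2} + x^{2}\right)^{2}} \, dx = \frac{\pi}{3 a^{2}},$$
so $\int_{0}^{\infty} - \frac{2}{3 \left(a^{2} + x^{2}\right)^{2}} \, dx = - \frac{\pi}{6 a^{3}}$.

Setting $a = \frac{1}{4}$:
$$I = - \frac{32 \pi}{3}.$$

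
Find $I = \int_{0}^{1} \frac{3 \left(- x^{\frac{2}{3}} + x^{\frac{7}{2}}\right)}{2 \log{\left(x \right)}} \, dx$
$- \log{\left(\frac{10 \sqrt{30}}{243} \right)}$

Introduce a parameter $a$ in the exponent: let $I(a) = \int_{0}^{1} \frac{3 \left(x^{\frac{7}{2}} - x^{a}\right)}{2 \log{\left(x \right)}} \, dx$.

Since $\dfrac{\partial}{\partial a}\,x^{a} = x^{a} \ln x$, the $\ln x$ in the denominator cancels and
$$\frac{dI}{da} = \int_{0}^{1} - \frac{3}{2} x^{a} \, dx = - \frac{3}{2} \left[\frac{x^{a+1}}{a+1}\right]_0^1 = - \frac{3}{2 a + 2}.$$

Integrating with respect to $a$ gives $I(a) = - \log{\left(\frac{2 \sqrt{2} \left(a + 1\right)^{\frac{3}{2}}}{27} \right)} + C$.

At $a = \frac{7}{2}$ the integrand is identically $0$, so $I(\frac{7}{2}) = 0$. The closed form gives $0$, hence $C = 0$.

Setting $a = \frac{2}{3}$:
$$I = - \log{\left(\frac{10 \sqrt{30}}{243} \right)}.$$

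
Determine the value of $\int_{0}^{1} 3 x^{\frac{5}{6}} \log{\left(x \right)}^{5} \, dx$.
$- \frac{16796160}{1771561}$

Consider the simpler parametrised integral
$$J(a) = \int_{0}^{1} 3 x^{a} \, dx = \frac{3}{a + 1}.$$

Differentiating under the integral sign brings down a factor of $\ln x$:
$$\frac{dJ}{da} = \int_{0}^{1} 3 x^{a} \log{\left(x \right)} \, dx = - \frac{3}{\left(a + 1\right)^{2}}.$$

Repeating $5$ times in total — each differentiation brings down another $\ln x$ — gives
$$\frac{d^{5}J}{da^{5}} = \int_{0}^{1} 3 x^{a} \log{\left(x \right)}^{5} \, dx = - \frac{360}{\left(a + 1\right)^{6}},$$
and the integrand here is exactly the target integrand, so $I = - \frac{360}{\left(a + 1\right)^{6}}$.

Setting $a = \frac{5}{6}$:
$$I = - \frac{16796160}{1771561}.$$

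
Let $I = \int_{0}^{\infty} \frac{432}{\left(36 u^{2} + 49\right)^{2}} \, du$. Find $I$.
$\frac{18 \pi}{343}$

Start from the standard arctangent integral
$$J(a) = \int_{0}^{\infty} \frac{1}{3 \left(a^{2} + u^{2}\right)} \, du = \frac{\pi}{6 a}.$$

Differentiating under the integral sign with respect to $a$,
$$\frac{dJ}{da} = \int_{0}^{\infty} - \frac{2 a}{3 \left(a^{2} + u^{2}\right)^{2}} \, du = - \frac{\pi}{6 a^{2}},$$
so $\int_{0}^{\infty} \frac{1}{3 \left(a^{2} + u^{2}\right)^{2}} \, du = \frac{\pi}{12 a^{3}}$.

Setting $a = \frac{7}{6}$:
$$I = \frac{18 \pi}{343}.$$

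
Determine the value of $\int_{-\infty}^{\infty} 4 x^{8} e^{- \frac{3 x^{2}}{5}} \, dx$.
$\frac{21875 \sqrt{15} \sqrt{\pi}}{324}$

Begin with the known integral
$$J(a) = \int_{-\infty}^{\infty} 4 e^{- a x^{2}} \, dx = \frac{4 \sqrt{\pi}}{\sqrt{a}}.$$

Differentiating under the integral sign brings down a factor of $(-x^2)$:
$$\frac{dJ}{da} = \int_{-\infty}^{\infty} - 4 x^{2} e^{- a x^{2}} \, dx = - \frac{2 \sqrt{\pi}}{a^{\frac{3}{2}}}.$$

Repeating $4$ times in total — each differentiation brings down another $(-x^2)$ — gives
$$\frac{d^{4}J}{da^{4}} = \int_{-\infty}^{\infty} 4 x^{8} e^{- a x^{2}} \, dx = \frac{105 \sqrt{\pi}}{4 a^{\frac{9}{2}}},$$
and the integrand here is exactly the target integrand, so $I = \frac{105 \sqrt{\pi}}{4 a^{\frac{9}{2}}}$.

Setting $a = \frac{3}{5}$:
$$I = \frac{21875 \sqrt{15} \sqrt{\pi}}{324}.$$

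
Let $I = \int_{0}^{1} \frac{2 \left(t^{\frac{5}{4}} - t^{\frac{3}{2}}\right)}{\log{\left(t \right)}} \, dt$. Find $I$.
$\log{\left(\frac{81}{100} \right)}$

Introduce a parameter $a$ in the exponent: let $I(a) = \int_{0}^{1} \frac{2 \left(- t^{\frac{3}{2}} + t^{a}\right)}{\log{\left(t \right)}} \, dt$.

Since $\dfrac{\partial}{\partial a}\,t^{a} = t^{a} \ln t$, the $\ln t$ in the denominator cancels and
$$\frac{dI}{da} = \int_{0}^{1} 2 t^{a} \, dt = 2 \left[\frac{t^{a+1}}{a+1}\right]_0^1 = \frac{2}{a + 1}.$$

Integrating with respect to $a$ gives $I(a) = \log{\left(\frac{4 \left(a + 1\right)^{2}}{25} \right)} + C$.

At $a = \frac{3}{2}$ the integrand is identically $0$, so $I(\frac{3}{2}) = 0$. The closed form gives $0$, hence $C = 0$.

Setting $a = \frac{5}{4}$:
$$I = \log{\left(\frac{81}{100} \right)}.$$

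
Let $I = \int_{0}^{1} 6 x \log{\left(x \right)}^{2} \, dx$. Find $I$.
$\frac{3}{2}$

Consider the simpler parametrised integral
$$J(a) = \int_{0}^{1} 6 x^{a} \, dx = \frac{6}{a + 1}.$$

Differentiating under the integral sign brings down a factor of $\ln x$:
$$\frac{dJ}{da} = \int_{0}^{1} 6 x^{a} \log{\left(x \right)} \, dx = - \frac{6}{\left(a + 1\right)^{2}}.$$

Repeating twice in total — each differentiation brings down another $\ln x$ — gives
$$\frac{d^{2}J}{da^{2}} = \int_{0}^{1} 6 x^{a} \log{\left(x \right)}^{2} \, dx = \frac{12}{\left(a + 1\right)^{3}},$$
and the integrand here is exactly the target integrand, so $I = \frac{12}{\left(a + 1\right)^{3}}$.

Setting $a = 1$:
$$I = \frac{3}{2}.$$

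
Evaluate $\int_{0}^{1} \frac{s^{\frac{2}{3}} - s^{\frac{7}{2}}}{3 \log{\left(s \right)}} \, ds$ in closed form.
$- \log{\left(3 \right)} + \frac{\log{\left(10 \right)}}{3}$

Consider the one-parameter family: let $I(a) = \int_{0}^{1} \frac{- s^{\frac{7}{2}} + s^{a}}{3 \log{\left(s \right)}} \, ds$.

Since $\dfrac{\partial}{\partial a}\,s^{a} = s^{a} \ln s$, the $\ln s$ in the denominator cancels and
$$\frac{dI}{da} = \int_{0}^{1} \frac{1}{3} s^{a} \, ds = \frac{1}{3} \left[\frac{s^{a+1}}{a+1}\right]_0^1 = \frac{1}{3 \left(a + 1\right)}.$$

Integrating with respect to $a$ gives $I(a) = \log{\left(\frac{\sqrt[3]{6} \sqrt[3]{a + 1}}{3} \right)} + C$.

At $a = \frac{7}{2}$ the integrand is identically $0$, so $I(\frac{7}{2}) = 0$. The closed form gives $0$, hence $C = 0$.

Setting $a = \frac{2}{3}$:
$$I = - \log{\left(3 \right)} + \frac{\log{\left(10 \right)}}{3}.$$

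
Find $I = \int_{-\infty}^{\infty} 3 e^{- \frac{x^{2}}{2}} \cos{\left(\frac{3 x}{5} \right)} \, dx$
$\frac{3 \sqrt{2} \sqrt{\pi}}{e^{\frac{9}{50}}}$

Treat the cosine frequency as a parameter and define $I(b) = \int_{-\infty}^{\infty} 3 e^{- \frac{x^{2}}{2}} \cos{\left(b x \right)} \, dx$.

Differentiating under the integral sign,
$$I'(b) = \int_{-\infty}^{\infty} - 3 x e^{- \frac{x^{2}}{2}} \sin{\left(b x \right)} \, dx.$$

Integrate $\int_{-\infty}^{\infty} x \sin(b x)\, e^{- \frac{x^{2}}{2}}\, dx$ by parts with $u = \sin(b x)$ and $dv = x\, e^{- \frac{x^{2}}{2}}\, dx$, giving $v = - e^{- \frac{x^{2}}{2}}$. The boundary term vanishes and
$$\int_{-\infty}^{\infty} x \sin(b x)\, e^{- \frac{x^{2}}{2}}\, dx = b \int_{-\infty}^{\infty} \cos(b x)\, e^{- \frac{x^{2}}{2}}\, dx,$$
so $I'(b) = - b\, I(b)$.

This is a separable first-order ODE; solving with the initial condition $I(0) = \int_{-\infty}^{\infty} 3 e^{- \frac{x^{2}}{2}}\,dx = 3 \sqrt{2} \sqrt{\pi}$ gives
$$I(b) = 3 \sqrt{2} \sqrt{\pi} e^{- \frac{b^{2}}{2}}.$$

Setting $b = \frac{3}{5}$:
$$I = \frac{3 \sqrt{2} \sqrt{\pi}}{e^{\frac{9}{50}}}.$$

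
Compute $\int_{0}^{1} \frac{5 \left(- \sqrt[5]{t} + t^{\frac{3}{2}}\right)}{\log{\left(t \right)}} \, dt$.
$- \log{\left(\frac{248832}{9765625} \right)}$

Introduce a parameter $a$ in the exponent: let $I(a) = \int_{0}^{1} \frac{5 \left(t^{\frac{3}{2}} - t^{a}\right)}{\log{\left(t \right)}} \, dt$.

Since $\dfrac{\partial}{\partial a}\,t^{a} = t^{a} \ln t$, the $\ln t$ in the denominator cancels and
$$\frac{dI}{da} = \int_{0}^{1} -5 t^{a} \, dt = -5 \left[\frac{t^{a+1}}{a+1}\right]_0^1 = - \frac{5}{a + 1}.$$

Integrating with respect to $a$ gives $I(a) = - \log{\left(\frac{32 \left(a + 1\right)^{5}}{3125} \right)} + C$.

At $a = \frac{3}{2}$ the integrand is identically $0$, so $I(\frac{3}{2}) = 0$. The closed form gives $0$, hence $C = 0$.

Setting $a = \frac{1}{5}$:
$$I = - \log{\left(\frac{248832}{9765625} \right)}.$$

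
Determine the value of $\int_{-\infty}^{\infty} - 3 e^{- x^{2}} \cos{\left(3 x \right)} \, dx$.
$- \frac{3 \sqrt{\pi}}{e^{\frac{9}{4}}}$

Define $I(b) = \int_{-\infty}^{\infty} - 3 e^{- x^{2}} \cos{\left(b x \right)} \, dx$.

Differentiating under the integral sign,
$$I'(b) = \int_{-\infty}^{\infty} 3 x e^{- x^{2}} \sin{\left(b x \right)} \, dx.$$

Integrate $\int_{-\infty}^{\infty} x \sin(b x)\, e^{- x^{2}}\, dx$ by parts with $u = \sin(b x)$ and $dv = x\, e^{- x^{2}}\, dx$, giving $v = - \frac{e^{- x^{2}}}{2}$. The boundary term vanishes and
$$\int_{-\infty}^{\infty} x \sin(b x)\, e^{- x^{2}}\, dx = \frac{b}{2} \int_{-\infty}^{\infty} \cos(b x)\, e^{- x^{2}}\, dx,$$
so $I'(b) = - \frac{b}{2}\, I(b)$.

This is a separable first-order ODE; solving with the initial condition $I(0) = \int_{-\infty}^{\infty} - 3 e^{- x^{2}}\,dx = - 3 \sqrt{\pi}$ gives
$$I(b) = - 3 \sqrt{\pi} e^{- \frac{b^{2}}{4}}.$$

Setting $b = 3$:
$$I = - \frac{3 \sqrt{\pi}}{e^{\frac{9}{4}}}.$$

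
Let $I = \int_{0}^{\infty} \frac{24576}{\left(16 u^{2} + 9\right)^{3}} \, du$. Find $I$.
$\frac{128 \pi}{27}$

Recall the elementary integral
$$J(a) = \int_{0}^{\infty} \frac{6}{a^{2} + u^{2}} \, du = \frac{3 \pi}{a}.$$

Differentiating under the integral sign with respect to $a$,
$$\frac{dJ}{da} = \int_{0}^{\infty} - \frac{12 a}{\left(a^{2} + u^{2}\right)^{2}} \, du = - \frac{3 \pi}{a^{2}},$$
so $\int_{0}^{\infty} \frac{6}{\left(a^{2} + u^{2}\right)^{2}} \, du = \frac{3 \pi}{2 a^{3}}$.

Repeating — each differentiation of $1/(u^2+a^2)^j$ produces $-2ja/(u^2+a^2)^{j+1}$ — and dividing through by $-2ja$ at each step yields, after $2$ differentiations in total,
$$\int_{0}^{\infty} \frac{6}{\left(a^{2} + u^{2}\right)^{3}} \, du = \frac{9 \pi}{8 a^{5}}.$$

Setting $a = \frac{3}{4}$:
$$I = \frac{128 \pi}{27}.$$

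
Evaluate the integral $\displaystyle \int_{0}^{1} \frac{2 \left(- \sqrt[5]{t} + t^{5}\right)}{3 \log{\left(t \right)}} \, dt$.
$\frac{2 \log{\left(5 \right)}}{3}$

Consider the one-parameter family: let $I(a) = \int_{0}^{1} \frac{2 \left(- \sqrt[5]{t} + t^{a}\right)}{3 \log{\left(t \right)}} \, dt$.

Since $\dfrac{\partial}{\partial a}\,t^{a} = t^{a} \ln t$, the $\ln t$ in the denominator cancels and
$$\frac{dI}{da} = \int_{0}^{1} \frac{2}{3} t^{a} \, dt = \frac{2}{3} \left[\frac{t^{a+1}}{a+1}\right]_0^1 = \frac{2}{3 \left(a + 1\right)}.$$

Integrating with respect to $a$ gives $I(a) = \log{\left(\frac{5^{\frac{2}{3}} \sqrt[3]{6} \left(a + 1\right)^{\frac{2}{3}}}{6} \right)} + C$.

At $a = \frac{1}{5}$ the integrand is identically $0$, so $I(\frac{1}{5}) = 0$. The closed form gives $0$, hence $C = 0$.

Setting $a = 5$:
$$I = \frac{2 \log{\left(5 \right)}}{3}.$$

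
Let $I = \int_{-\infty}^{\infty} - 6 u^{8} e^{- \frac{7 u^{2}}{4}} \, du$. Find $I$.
$- \frac{2880 \sqrt{7} \sqrt{\pi}}{2401}$

Consider the simpler parametrised integral
$$J(a) = \int_{-\infty}^{\infty} - 6 e^{- a u^{2}} \, du = - \frac{6 \sqrt{\pi}}{\sqrt{a}}.$$

Differentiating under the integral sign brings down a factor of $(-u^2)$:
$$\frac{dJ}{da} = \int_{-\infty}^{\infty} 6 u^{2} e^{- a u^{2}} \, du = \frac{3 \sqrt{\pi}}{a^{\frac{3}{2}}}.$$

Repeating $4$ times in total — each differentiation brings down another $(-u^2)$ — gives
$$\frac{d^{4}J}{da^{4}} = \int_{-\infty}^{\infty} - 6 u^{8} e^{- a u^{2}} \, du = - \frac{315 \sqrt{\pi}}{8 a^{\frac{9}{2}}},$$
and the integrand here is exactly the target integrand, so $I = - \frac{315 \sqrt{\pi}}{8 a^{\frac{9}{2}}}$.

Setting $a = \frac{7}{4}$:
$$I = - \frac{2880 \sqrt{7} \sqrt{\pi}}{2401}.$$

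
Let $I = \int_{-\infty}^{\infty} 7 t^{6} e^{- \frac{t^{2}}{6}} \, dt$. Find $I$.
$2835 \sqrt{6} \sqrt{\pi}$

Consider the simpler parametrised integral
$$J(a) = \int_{-\infty}^{\infty} 7 e^{- a t^{2}} \, dt = \frac{7 \sqrt{\pi}}{\sqrt{a}}.$$

Differentiating under the integral sign brings down a factor of $(-t^2)$:
$$\frac{dJ}{da} = \int_{-\infty}^{\infty} - 7 t^{2} e^{- a t^{2}} \, dt = - \frac{7 \sqrt{\pi}}{2 a^{\frac{3}{2}}}.$$

Repeating $3$ times in total — each differentiation brings down another $(-t^2)$ — gives
$$\frac{d^{3}J}{da^{3}} = \int_{-\infty}^{\infty} - 7 t^{6} e^{- a t^{2}} \, dt = - \frac{105 \sqrt{\pi}}{8 a^{\frac{7}{2}}},$$
and the integrand here is $(-1)^{3}$ times the target integrand, so $I = (-1)^{3}\,\frac{d^{3}J}{da^{3}} = \frac{105 \sqrt{\pi}}{8 a^{\frac{7}{2}}}$.

Setting $a = \frac{1}{6}$:
$$I = 2835 \sqrt{6} \sqrt{\pi}.$$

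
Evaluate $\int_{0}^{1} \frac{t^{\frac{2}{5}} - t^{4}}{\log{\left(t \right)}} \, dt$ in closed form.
$- \log{\left(\frac{25}{7} \right)}$

Consider the one-parameter family: let $I(a) = \int_{0}^{1} \frac{t^{\frac{2}{5}} - t^{a}}{\log{\left(t \right)}} \, dt$.

Since $\dfrac{\partial}{\partial a}\,t^{a} = t^{a} \ln t$, the $\ln t$ in the denominator cancels and
$$\frac{dI}{da} = \int_{0}^{1} -1 t^{a} \, dt = -1 \left[\frac{t^{a+1}}{a+1}\right]_0^1 = - \frac{1}{a + 1}.$$

Integrating with respect to $a$ gives $I(a) = - \log{\left(\frac{5 a}{7} + \frac{5}{7} \right)} + C$.

At $a = \frac{2}{5}$ the integrand is identically $0$, so $I(\frac{2}{5}) = 0$. The closed form gives $0$, hence $C = 0$.

Setting $a = 4$:
$$I = - \log{\left(\frac{25}{7} \right)}.$$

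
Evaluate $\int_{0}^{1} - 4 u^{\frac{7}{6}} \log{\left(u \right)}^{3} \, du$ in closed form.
$\frac{31104}{28561}$

Consider the simpler parametrised integral
$$J(a) = \int_{0}^{1} - 4 u^{a} \, du = - \frac{4}{a + 1}.$$

Differentiating under the integral sign brings down a factor of $\ln u$:
$$\frac{dJ}{da} = \int_{0}^{1} - 4 u^{a} \log{\left(u \right)} \, du = \frac{4}{\left(a + 1\right)^{2}}.$$

Repeating $3$ times in total — each differentiation brings down another $\ln u$ — gives
$$\frac{d^{3}J}{da^{3}} = \int_{0}^{1} - 4 u^{a} \log{\left(u \right)}^{3} \, du = \frac{24}{\left(a + 1\right)^{4}},$$
and the integrand here is exactly the target integrand, so $I = \frac{24}{\left(a + 1\right)^{4}}$.

Setting $a = \frac{7}{6}$:
$$I = \frac{31104}{28561}.$$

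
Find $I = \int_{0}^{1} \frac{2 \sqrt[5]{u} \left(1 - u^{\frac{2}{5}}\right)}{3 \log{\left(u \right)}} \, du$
$\log{\left(\frac{6^{\frac{2}{3}}}{4} \right)}$

Replace the exponent $\frac{1}{5}$ by a parameter $a$: let $I(a) = \int_{0}^{1} \frac{2 \left(- u^{\frac{3}{5}} + u^{a}\right)}{3 \log{\left(u \right)}} \, du$.

Since $\dfrac{\partial}{\partial a}\,u^{a} = u^{a} \ln u$, the $\ln u$ in the denominator cancels and
$$\frac{dI}{da} = \int_{0}^{1} \frac{2}{3} u^{a} \, du = \frac{2}{3} \left[\frac{u^{a+1}}{a+1}\right]_0^1 = \frac{2}{3 \left(a + 1\right)}.$$

Integrating with respect to $a$ gives $I(a) = \log{\left(\frac{5^{\frac{2}{3}} \left(a + 1\right)^{\frac{2}{3}}}{4} \right)} + C$.

At $a = \frac{3}{5}$ the integrand is identically $0$, so $I(\frac{3}{5}) = 0$. The closed form gives $0$, hence $C = 0$.

Setting $a = \frac{1}{5}$:
$$I = \log{\left(\frac{6^{\frac{2}{3}}}{4} \right)}.$$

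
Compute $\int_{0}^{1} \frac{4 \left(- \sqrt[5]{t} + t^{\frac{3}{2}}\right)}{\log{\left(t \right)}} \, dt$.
$\log{\left(\frac{390625}{20736} \right)}$

Replace the exponent $\frac{3}{2}$ by a parameter $a$: let $I(a) = \int_{0}^{1} \frac{4 \left(- \sqrt[5]{t} + t^{a}\right)}{\log{\left(t \right)}} \, dt$.

Since $\dfrac{\partial}{\partial a}\,t^{a} = t^{a} \ln t$, the $\ln t$ in the denominator cancels and
$$\frac{dI}{da} = \int_{0}^{1} 4 t^{a} \, dt = 4 \left[\frac{t^{a+1}}{a+1}\right]_0^1 = \frac{4}{a + 1}.$$

Integrating with respect to $a$ gives $I(a) = \log{\left(\frac{625 \left(a + 1\right)^{4}}{1296} \right)} + C$.

At $a = \frac{1}{5}$ the integrand is identically $0$, so $I(\frac{1}{5}) = 0$. The closed form gives $0$, hence $C = 0$.

Setting $a = \frac{3}{2}$:
$$I = \log{\left(\frac{390625}{20736} \right)}.$$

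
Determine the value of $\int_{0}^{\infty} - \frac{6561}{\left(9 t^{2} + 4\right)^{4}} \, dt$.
$- \frac{10935 \pi}{4096}$

Start from the standard arctangent integral
$$J(a) = \int_{0}^{\infty} - \frac{1}{a^{2} + t^{2}} \, dt = - \frac{\pi}{2 a}.$$

Differentiating under the integral sign with respect to $a$,
$$\frac{dJ}{da} = \int_{0}^{\infty} \frac{2 a}{\left(a^{2} + t^{2}\right)^{2}} \, dt = \frac{\pi}{2 a^{2}},$$
so $\int_{0}^{\infty} - \frac{1}{\left(a^{2} + t^{2}\right)^{2}} \, dt = - \frac{\pi}{4 a^{3}}$.

Repeating — each differentiation of $1/(t^2+a^2)^j$ produces $-2ja/(t^2+a^2)^{j+1}$ — and dividing through by $-2ja$ at each step yields, after $3$ differentiations in total,
$$\int_{0}^{\infty} - \frac{1}{\left(a^{2} + t^{2}\right)^{4}} \, dt = - \frac{5 \pi}{32 a^{7}}.$$

Setting $a = \frac{2}{3}$:
$$I = - \frac{10935 \pi}{4096}.$$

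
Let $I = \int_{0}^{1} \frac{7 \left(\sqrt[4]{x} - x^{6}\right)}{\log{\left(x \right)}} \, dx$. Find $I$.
$\log{\left(\frac{78125}{13492928512} \right)}$

Replace the exponent $\frac{1}{4}$ by a parameter $a$: let $I(a) = \int_{0}^{1} \frac{7 \left(- x^{6} + x^{a}\right)}{\log{\left(x \right)}} \, dx$.

Since $\dfrac{\partial}{\partial a}\,x^{a} = x^{a} \ln x$, the $\ln x$ in the denominator cancels and
$$\frac{dI}{da} = \int_{0}^{1} 7 x^{a} \, dx = 7 \left[\frac{x^{a+1}}{a+1}\right]_0^1 = \frac{7}{a + 1}.$$

Integrating with respect to $a$ gives $I(a) = \log{\left(\frac{\left(a + 1\right)^{7}}{823543} \right)} + C$.

At $a = 6$ the integrand is identically $0$, so $I(6) = 0$. The closed form gives $0$, hence $C = 0$.

Setting $a = \frac{1}{4}$:
$$I = \log{\left(\frac{78125}{13492928512} \right)}.$$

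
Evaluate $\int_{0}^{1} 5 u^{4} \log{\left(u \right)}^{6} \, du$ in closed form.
$\frac{144}{3125}$

Consider the simpler parametrised integral
$$J(a) = \int_{0}^{1} 5 u^{a} \, du = \frac{5}{a + 1}.$$

Differentiating under the integral sign brings down a factor of $\ln u$:
$$\frac{dJ}{da} = \int_{0}^{1} 5 u^{a} \log{\left(u \right)} \, du = - \frac{5}{\left(a + 1\right)^{2}}.$$

Repeating $6$ times in total — each differentiation brings down another $\ln u$ — gives
$$\frac{d^{6}J}{da^{6}} = \int_{0}^{1} 5 u^{a} \log{\left(u \right)}^{6} \, du = \frac{3600}{\left(a + 1\right)^{7}},$$
and the integrand here is exactly the target integrand, so $I = \frac{3600}{\left(a + 1\right)^{7}}$.

Setting $a = 4$:
$$I = \frac{144}{3125}.$$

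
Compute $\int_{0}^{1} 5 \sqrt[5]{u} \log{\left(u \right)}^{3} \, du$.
$- \frac{3125}{216}$

Begin with the known integral
$$J(a) = \int_{0}^{1} 5 u^{a} \, du = \frac{5}{a + 1}.$$

Differentiating under the integral sign brings down a factor of $\ln u$:
$$\frac{dJ}{da} = \int_{0}^{1} 5 u^{a} \log{\left(u \right)} \, du = - \frac{5}{\left(a + 1\right)^{2}}.$$

Repeating $3$ times in total — each differentiation brings down another $\ln u$ — gives
$$\frac{d^{3}J}{da^{3}} = \int_{0}^{1} 5 u^{a} \log{\left(u \right)}^{3} \, du = - \frac{30}{\left(a + 1\right)^{4}},$$
and the integrand here is exactly the target integrand, so $I = - \frac{30}{\left(a + 1\right)^{4}}$.

Setting $a = \frac{1}{5}$:
$$I = - \frac{3125}{216}.$$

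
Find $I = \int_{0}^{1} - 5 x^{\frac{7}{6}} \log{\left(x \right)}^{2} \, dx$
$- \frac{2160}{2197}$

Start from the elementary integral
$$J(a) = \int_{0}^{1} - 5 x^{a} \, dx = - \frac{5}{a + 1}.$$

Differentiating under the integral sign brings down a factor of $\ln x$:
$$\frac{dJ}{da} = \int_{0}^{1} - 5 x^{a} \log{\left(x \right)} \, dx = \frac{5}{\left(a + 1\right)^{2}}.$$

Repeating twice in total — each differentiation brings down another $\ln x$ — gives
$$\frac{d^{2}J}{da^{2}} = \int_{0}^{1} - 5 x^{a} \log{\left(x \right)}^{2} \, dx = - \frac{10}{\left(a + 1\right)^{3}},$$
and the integrand here is exactly the target integrand, so $I = - \frac{10}{\left(a + 1\right)^{3}}$.

Setting $a = \frac{7}{6}$:
$$I = - \frac{2160}{2197}.$$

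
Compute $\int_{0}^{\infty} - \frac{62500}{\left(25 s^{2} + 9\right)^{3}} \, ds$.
$- \frac{3125 \pi}{324}$

Start from the standard arctangent integral
$$J(a) = \int_{0}^{\infty} - \frac{4}{a^{2} + s^{2}} \, ds = - \frac{2 \pi}{a}.$$

Differentiating under the integral sign with respect to $a$,
$$\frac{dJ}{da} = \int_{0}^{\infty} \frac{8 a}{\left(a^{2} + s^{2}\right)^{2}} \, ds = \frac{2 \pi}{a^{2}},$$
so $\int_{0}^{\infty} - \frac{4}{\left(a^{2} + s^{2}\right)^{2}} \, ds = - \frac{\pi}{a^{3}}$.

Repeating — each differentiation of $1/(s^2+a^2)^j$ produces $-2ja/(s^2+a^2)^{j+1}$ — and dividing through by $-2ja$ at each step yields, after $2$ differentiations in total,
$$\int_{0}^{\infty} - \frac{4}{\left(a^{2} + s^{2}\right)^{3}} \, ds = - \frac{3 \pi}{4 a^{5}}.$$

Setting $a = \frac{3}{5}$:
$$I = - \frac{3125 \pi}{324}.$$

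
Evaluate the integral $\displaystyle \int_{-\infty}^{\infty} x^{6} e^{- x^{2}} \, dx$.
$\frac{15 \sqrt{\pi}}{8}$

Begin with the known integral
$$J(a) = \int_{-\infty}^{\infty} e^{- a x^{2}} \, dx = \frac{\sqrt{\pi}}{\sqrt{a}}.$$

Differentiating under the integral sign brings down a factor of $(-x^2)$:
$$\frac{dJ}{da} = \int_{-\infty}^{\infty} - x^{2} e^{- a x^{2}} \, dx = - \frac{\sqrt{\pi}}{2 a^{\frac{3}{2}}}.$$

Repeating $3$ times in total — each differentiation brings down another $(-x^2)$ — gives
$$\frac{d^{3}J}{da^{3}} = \int_{-\infty}^{\infty} - x^{6} e^{- a x^{2}} \, dx = - \frac{15 \sqrt{\pi}}{8 a^{\frac{7}{2}}},$$
and the integrand here is $(-1)^{3}$ times the target integrand, so $I = (-1)^{3}\,\frac{d^{3}J}{da^{3}} = \frac{15 \sqrt{\pi}}{8 a^{\frac{7}{2}}}$.

Setting $a = 1$:
$$I = \frac{15 \sqrt{\pi}}{8}.$$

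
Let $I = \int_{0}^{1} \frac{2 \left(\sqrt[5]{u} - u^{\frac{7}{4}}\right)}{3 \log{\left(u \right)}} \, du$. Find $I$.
$\log{\left(\frac{4 \cdot 3^{\frac{2}{3}} \sqrt[3]{55}}{55} \right)}$

Introduce a parameter $a$ in the exponent: let $I(a) = \int_{0}^{1} \frac{2 \left(\sqrt[5]{u} - u^{a}\right)}{3 \log{\left(u \right)}} \, du$.

Since $\dfrac{\partial}{\partial a}\,u^{a} = u^{a} \ln u$, the $\ln u$ in the denominator cancels and
$$\frac{dI}{da} = \int_{0}^{1} - \frac{2}{3} u^{a} \, du = - \frac{2}{3} \left[\frac{u^{a+1}}{a+1}\right]_0^1 = - \frac{2}{3 a + 3}.$$

Integrating with respect to $a$ gives $I(a) = - \frac{2 \log{\left(a + 1 \right)}}{3} - \frac{2 \log{\left(5 \right)}}{3} + \frac{2 \log{\left(6 \right)}}{3} + C$.

At $a = \frac{1}{5}$ the integrand is identically $0$, so $I(\frac{1}{5}) = 0$. The closed form gives $0$, hence $C = 0$.

Setting $a = \frac{7}{4}$:
$$I = \log{\left(\frac{4 \cdot 3^{\frac{2}{3}} \sqrt[3]{55}}{55} \right)}.$$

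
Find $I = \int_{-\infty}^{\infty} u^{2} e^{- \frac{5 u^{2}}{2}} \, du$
$\frac{\sqrt{10} \sqrt{\pi}}{25}$

Begin with the known integral
$$J(a) = \int_{-\infty}^{\infty} e^{- a u^{2}} \, du = \frac{\sqrt{\pi}}{\sqrt{a}}.$$

Differentiating under the integral sign brings down a factor of $(-u^2)$:
$$\frac{dJ}{da} = \int_{-\infty}^{\infty} - u^{2} e^{- a u^{2}} \, du = - \frac{\sqrt{\pi}}{2 a^{\frac{3}{2}}}.$$

The integral on the left is $-I$, so $I = \frac{\sqrt{\pi}}{2 a^{\frac{3}{2}}}$.

Setting $a = \frac{5}{2}$:
$$I = \frac{\sqrt{10} \sqrt{\pi}}{25}.$$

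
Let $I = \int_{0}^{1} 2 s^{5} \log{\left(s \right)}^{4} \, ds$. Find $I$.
$\frac{1}{162}$

Consider the simpler parametrised integral
$$J(a) = \int_{0}^{1} 2 s^{a} \, ds = \frac{2}{a + 1}.$$

Differentiating under the integral sign brings down a factor of $\ln s$:
$$\frac{dJ}{da} = \int_{0}^{1} 2 s^{a} \log{\left(s \right)} \, ds = - \frac{2}{\left(a + 1\right)^{2}}.$$

Repeating $4$ times in total — each differentiation brings down another $\ln s$ — gives
$$\frac{d^{4}J}{da^{4}} = \int_{0}^{1} 2 s^{a} \log{\left(s \right)}^{4} \, ds = \frac{48}{\left(a + 1\right)^{5}},$$
and the integrand here is exactly the target integrand, so $I = \frac{48}{\left(a + 1\right)^{5}}$.

Setting $a = 5$:
$$I = \frac{1}{162}.$$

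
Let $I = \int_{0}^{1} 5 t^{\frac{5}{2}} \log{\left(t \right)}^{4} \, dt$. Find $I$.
$\frac{3840}{16807}$

Consider the simpler parametrised integral
$$J(a) = \int_{0}^{1} 5 t^{a} \, dt = \frac{5}{a + 1}.$$

Differentiating under the integral sign brings down a factor of $\ln t$:
$$\frac{dJ}{da} = \int_{0}^{1} 5 t^{a} \log{\left(t \right)} \, dt = - \frac{5}{\left(a + 1\right)^{2}}.$$

Repeating $4$ times in total — each differentiation brings down another $\ln t$ — gives
$$\frac{d^{4}J}{da^{4}} = \int_{0}^{1} 5 t^{a} \log{\left(t \right)}^{4} \, dt = \frac{120}{\left(a + 1\right)^{5}},$$
and the integrand here is exactly the target integrand, so $I = \frac{120}{\left(a + 1\right)^{5}}$.

Setting $a = \frac{5}{2}$:
$$I = \frac{3840}{16807}.$$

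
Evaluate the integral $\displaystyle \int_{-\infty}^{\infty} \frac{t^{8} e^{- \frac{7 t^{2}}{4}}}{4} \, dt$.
$\frac{120 \sqrt{7} \sqrt{\pi}}{2401}$

Begin with the known integral
$$J(a) = \int_{-\infty}^{\infty} \frac{e^{- a t^{2}}}{4} \, dt = \frac{\sqrt{\pi}}{4 \sqrt{a}}.$$

Differentiating under the integral sign brings down a factor of $(-t^2)$:
$$\frac{dJ}{da} = \int_{-\infty}^{\infty} - \frac{t^{2} e^{- a t^{2}}}{4} \, dt = - \frac{\sqrt{\pi}}{8 a^{\frac{3}{2}}}.$$

Repeating $4$ times in total — each differentiation brings down another $(-t^2)$ — gives
$$\frac{d^{4}J}{da^{4}} = \int_{-\infty}^{\infty} \frac{t^{8} e^{- a t^{2}}}{4} \, dt = \frac{105 \sqrt{\pi}}{64 a^{\frac{9}{2}}},$$
and the integrand here is exactly the target integrand, so $I = \frac{105 \sqrt{\pi}}{64 a^{\frac{9}{2}}}$.

Setting $a = \frac{7}{4}$:
$$I = \frac{120 \sqrt{7} \sqrt{\pi}}{2401}.$$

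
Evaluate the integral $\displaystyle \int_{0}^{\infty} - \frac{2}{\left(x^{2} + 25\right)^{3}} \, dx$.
$- \frac{3 \pi}{25000}$

Begin with the known result
$$J(a) = \int_{0}^{\infty} - \frac{2}{a^{2} + x^{2}} \, dx = - \frac{\pi}{a}.$$

Differentiating under the integral sign with respect to $a$,
$$\frac{dJ}{da} = \int_{0}^{\infty} \frac{4 a}{\left(a^{2} + x^{2}\right)^{2}} \, dx = \frac{\pi}{a^{2}},$$
so $\int_{0}^{\infty} - \frac{2}{\left(a^{2} + x^{2}\right)^{2}} \, dx = - \frac{\pi}{2 a^{3}}$.

Repeating — each differentiation of $1/(x^2+a^2)^j$ produces $-2ja/(x^2+a^2)^{j+1}$ — and dividing through by $-2ja$ at each step yields, after $2$ differentiations in total,
$$\int_{0}^{\infty} - \frac{2}{\left(a^{2} + x^{2}\right)^{3}} \, dx = - \frac{3 \pi}{8 a^{5}}.$$

Setting $a = 5$:
$$I = - \frac{3 \pi}{25000}.$$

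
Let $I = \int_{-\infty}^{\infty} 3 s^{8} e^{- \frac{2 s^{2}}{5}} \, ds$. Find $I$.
$\frac{196875 \sqrt{10} \sqrt{\pi}}{512}$

Consider the simpler parametrised integral
$$J(a) = \int_{-\infty}^{\infty} 3 e^{- a s^{2}} \, ds = \frac{3 \sqrt{\pi}}{\sqrt{a}}.$$

Differentiating under the integral sign brings down a factor of $(-s^2)$:
$$\frac{dJ}{da} = \int_{-\infty}^{\infty} - 3 s^{2} e^{- a s^{2}} \, ds = - \frac{3 \sqrt{\pi}}{2 a^{\frac{3}{2}}}.$$

Repeating $4$ times in total — each differentiation brings down another $(-s^2)$ — gives
$$\frac{d^{4}J}{da^{4}} = \int_{-\infty}^{\infty} 3 s^{8} e^{- a s^{2}} \, ds = \frac{315 \sqrt{\pi}}{16 a^{\frac{9}{2}}},$$
and the integrand here is exactly the target integrand, so $I = \frac{315 \sqrt{\pi}}{16 a^{\frac{9}{2}}}$.

Setting $a = \frac{2}{5}$:
$$I = \frac{196875 \sqrt{10} \sqrt{\pi}}{512}.$$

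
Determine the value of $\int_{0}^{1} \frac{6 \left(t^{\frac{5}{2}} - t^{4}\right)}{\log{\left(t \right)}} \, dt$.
$- \log{\left(\frac{1000000}{117649} \right)}$

Consider the one-parameter family: let $I(a) = \int_{0}^{1} \frac{6 \left(t^{\frac{5}{2}} - t^{a}\right)}{\log{\left(t \right)}} \, dt$.

Since $\dfrac{\partial}{\partial a}\,t^{a} = t^{a} \ln t$, the $\ln t$ in the denominator cancels and
$$\frac{dI}{da} = \int_{0}^{1} -6 t^{a} \, dt = -6 \left[\frac{t^{a+1}}{a+1}\right]_0^1 = - \frac{6}{a + 1}.$$

Integrating with respect to $a$ gives $I(a) = - \log{\left(\frac{64 \left(a + 1\right)^{6}}{117649} \right)} + C$.

At $a = \frac{5}{2}$ the integrand is identically $0$, so $I(\frac{5}{2}) = 0$. The closed form gives $0$, hence $C = 0$.

Setting $a = 4$:
$$I = - \log{\left(\frac{1000000}{117649} \right)}.$$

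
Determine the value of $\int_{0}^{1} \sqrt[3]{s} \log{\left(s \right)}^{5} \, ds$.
$- \frac{10935}{512}$

Begin with the known integral
$$J(a) = \int_{0}^{1} s^{a} \, ds = \frac{1}{a + 1}.$$

Differentiating under the integral sign brings down a factor of $\ln s$:
$$\frac{dJ}{da} = \int_{0}^{1} s^{a} \log{\left(s \right)} \, ds = - \frac{1}{\left(a + 1\right)^{2}}.$$

Repeating $5$ times in total — each differentiation brings down another $\ln s$ — gives
$$\frac{d^{5}J}{da^{5}} = \int_{0}^{1} s^{a} \log{\left(s \right)}^{5} \, ds = - \frac{120}{\left(a + 1\right)^{6}},$$
and the integrand here is exactly the target integrand, so $I = - \frac{120}{\left(a + 1\right)^{6}}$.

Setting $a = \frac{1}{3}$:
$$I = - \frac{10935}{512}.$$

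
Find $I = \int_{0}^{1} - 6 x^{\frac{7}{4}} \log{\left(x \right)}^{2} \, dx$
$- \frac{768}{1331}$

Begin with the known integral
$$J(a) = \int_{0}^{1} - 6 x^{a} \, dx = - \frac{6}{a + 1}.$$

Differentiating under the integral sign brings down a factor of $\ln x$:
$$\frac{dJ}{da} = \int_{0}^{1} - 6 x^{a} \log{\left(x \right)} \, dx = \frac{6}{\left(a + 1\right)^{2}}.$$

Repeating twice in total — each differentiation brings down another $\ln x$ — gives
$$\frac{d^{2}J}{da^{2}} = \int_{0}^{1} - 6 x^{a} \log{\left(x \right)}^{2} \, dx = - \frac{12}{\left(a + 1\right)^{3}},$$
and the integrand here is exactly the target integrand, so $I = - \frac{12}{\left(a + 1\right)^{3}}$.

Setting $a = \frac{7}{4}$:
$$I = - \frac{768}{1331}.$$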